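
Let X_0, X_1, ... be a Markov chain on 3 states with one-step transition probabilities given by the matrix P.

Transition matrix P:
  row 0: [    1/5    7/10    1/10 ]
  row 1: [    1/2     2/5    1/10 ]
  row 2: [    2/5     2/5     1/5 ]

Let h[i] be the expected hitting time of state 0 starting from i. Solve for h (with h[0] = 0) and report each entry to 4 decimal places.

First-step conditioning: h[0] = 0; for i ≠ 0, h[i] = 1 + Σ_k P[i][k]·h[k].
  h[1] = 1 + 2/5·h[1] + 1/10·h[2]
  h[2] = 1 + 2/5·h[1] + 1/5·h[2]
Solving the 2×2 linear system over states ≠ 0 gives exactly h = [0, 45/22, 25/11] (h[0] = 0 is the target).

h = [0.0000, 2.0455, 2.2727]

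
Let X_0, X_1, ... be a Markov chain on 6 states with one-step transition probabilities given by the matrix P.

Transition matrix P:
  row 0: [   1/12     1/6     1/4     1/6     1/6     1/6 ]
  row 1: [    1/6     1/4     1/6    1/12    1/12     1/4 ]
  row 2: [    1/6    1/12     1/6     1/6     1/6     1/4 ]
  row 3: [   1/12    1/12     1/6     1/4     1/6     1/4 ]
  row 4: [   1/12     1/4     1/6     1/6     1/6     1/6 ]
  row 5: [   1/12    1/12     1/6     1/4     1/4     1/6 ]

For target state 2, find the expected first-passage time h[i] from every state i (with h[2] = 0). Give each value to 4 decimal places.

h = [5.2459, 5.6797, 0.0000, 5.7270, 5.7192, 5.7264]

First-step conditioning: h[2] = 0; for i ≠ 2, h[i] = 1 + Σ_k P[i][k]·h[k].
  h[0] = 1 + 1/12·h[0] + 1/6·h[1] + 1/6·h[3] + 1/6·h[4] + 1/6·h[5]
  h[1] = 1 + 1/6·h[0] + 1/4·h[1] + 1/12·h[3] + 1/12·h[4] + 1/4·h[5]
  h[3] = 1 + 1/12·h[0] + 1/12·h[1] + 1/4·h[3] + 1/6·h[4] + 1/4·h[5]
  h[4] = 1 + 1/12·h[0] + 1/4·h[1] + 1/6·h[3] + 1/6·h[4] + 1/6·h[5]
  h[5] = 1 + 1/12·h[0] + 1/12·h[1] + 1/4·h[3] + 1/4·h[4] + 1/6·h[5]
Solving the 5×5 linear system over states ≠ 2 gives exactly h = [208812/39805, 45216/7961, 0, 227964/39805, 227652/39805, 45588/7961] (h[2] = 0 is the target).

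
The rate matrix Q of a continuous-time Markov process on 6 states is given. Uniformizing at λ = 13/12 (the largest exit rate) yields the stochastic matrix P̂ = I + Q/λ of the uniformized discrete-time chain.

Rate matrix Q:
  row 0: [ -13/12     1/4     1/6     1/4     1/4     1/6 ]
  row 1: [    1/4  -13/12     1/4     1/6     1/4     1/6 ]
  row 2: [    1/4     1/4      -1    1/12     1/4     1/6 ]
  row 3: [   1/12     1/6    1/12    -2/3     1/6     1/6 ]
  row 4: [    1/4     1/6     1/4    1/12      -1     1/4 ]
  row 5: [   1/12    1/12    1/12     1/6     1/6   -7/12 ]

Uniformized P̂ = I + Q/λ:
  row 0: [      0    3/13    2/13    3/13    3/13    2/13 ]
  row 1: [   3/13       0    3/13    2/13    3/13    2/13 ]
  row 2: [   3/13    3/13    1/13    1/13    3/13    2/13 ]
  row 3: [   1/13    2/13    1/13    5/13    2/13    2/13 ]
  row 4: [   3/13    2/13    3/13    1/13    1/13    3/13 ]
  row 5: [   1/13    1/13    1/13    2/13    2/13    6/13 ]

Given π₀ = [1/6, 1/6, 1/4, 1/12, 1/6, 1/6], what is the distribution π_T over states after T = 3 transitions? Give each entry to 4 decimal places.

t=0: π = [0.1667, 0.1667, 0.2500, 0.0833, 0.1667, 0.1667]
t=1: π = [0.1538, 0.1474, 0.1410, 0.1538, 0.1859, 0.2179]
t=2: π = [0.1381, 0.1371, 0.1400, 0.1760, 0.1736, 0.2352]
t=3: π = [0.1356, 0.1361, 0.1353, 0.1810, 0.1724, 0.2396]

π = [0.1356, 0.1361, 0.1353, 0.1810, 0.1724, 0.2396]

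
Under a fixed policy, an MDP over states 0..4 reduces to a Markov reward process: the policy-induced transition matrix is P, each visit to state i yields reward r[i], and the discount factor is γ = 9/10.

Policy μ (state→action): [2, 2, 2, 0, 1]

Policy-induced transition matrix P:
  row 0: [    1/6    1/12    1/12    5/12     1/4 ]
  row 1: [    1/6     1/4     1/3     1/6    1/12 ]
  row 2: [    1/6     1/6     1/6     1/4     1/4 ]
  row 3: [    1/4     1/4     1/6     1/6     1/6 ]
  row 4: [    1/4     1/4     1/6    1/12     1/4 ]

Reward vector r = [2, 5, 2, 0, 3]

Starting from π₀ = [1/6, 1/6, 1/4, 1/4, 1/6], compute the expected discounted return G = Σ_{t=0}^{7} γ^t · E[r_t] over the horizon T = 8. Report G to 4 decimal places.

t=0: π = [0.1667, 0.1667, 0.2500, 0.2500, 0.1667], E[r] = 2.1667, γ^t·E[r] = 2.166667, running G = 2.166667
t=1: π = [0.2014, 0.2014, 0.1806, 0.2153, 0.2014], E[r] = 2.3750, γ^t·E[r] = 2.137500, running G = 4.304167
t=2: π = [0.2014, 0.2014, 0.1834, 0.2153, 0.1985], E[r] = 2.3721, γ^t·E[r] = 1.921406, running G = 6.225573
t=3: π = [0.2011, 0.2011, 0.1834, 0.2158, 0.1985], E[r] = 2.3704, γ^t·E[r] = 1.728035, running G = 7.953608
t=4: π = [0.2012, 0.2012, 0.1834, 0.2157, 0.1985], E[r] = 2.3707, γ^t·E[r] = 1.555390, running G = 9.508998
t=5: π = [0.2012, 0.2012, 0.1834, 0.2157, 0.1985], E[r] = 2.3706, γ^t·E[r] = 1.399831, running G = 10.908829
t=6: π = [0.2012, 0.2012, 0.1834, 0.2157, 0.1985], E[r] = 2.3706, γ^t·E[r] = 1.259850, running G = 12.168679
t=7: π = [0.2012, 0.2012, 0.1834, 0.2157, 0.1985], E[r] = 2.3706, γ^t·E[r] = 1.133865, running G = 13.302543

G = 13.3025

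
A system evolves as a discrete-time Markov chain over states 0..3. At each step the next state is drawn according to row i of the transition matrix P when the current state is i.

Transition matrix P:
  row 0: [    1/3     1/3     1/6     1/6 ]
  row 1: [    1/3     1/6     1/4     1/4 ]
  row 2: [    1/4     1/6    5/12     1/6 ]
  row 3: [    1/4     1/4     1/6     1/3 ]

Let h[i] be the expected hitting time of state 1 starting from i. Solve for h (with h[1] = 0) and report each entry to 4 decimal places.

First-step conditioning: h[1] = 0; for i ≠ 1, h[i] = 1 + Σ_k P[i][k]·h[k].
  h[0] = 1 + 1/3·h[0] + 1/6·h[2] + 1/6·h[3]
  h[2] = 1 + 1/4·h[0] + 5/12·h[2] + 1/6·h[3]
  h[3] = 1 + 1/4·h[0] + 1/6·h[2] + 1/3·h[3]
Solving the 3×3 linear system over states ≠ 1 gives exactly h = [540/151, 0, 660/151, 594/151] (h[1] = 0 is the target).

h = [3.5762, 0.0000, 4.3709, 3.9338]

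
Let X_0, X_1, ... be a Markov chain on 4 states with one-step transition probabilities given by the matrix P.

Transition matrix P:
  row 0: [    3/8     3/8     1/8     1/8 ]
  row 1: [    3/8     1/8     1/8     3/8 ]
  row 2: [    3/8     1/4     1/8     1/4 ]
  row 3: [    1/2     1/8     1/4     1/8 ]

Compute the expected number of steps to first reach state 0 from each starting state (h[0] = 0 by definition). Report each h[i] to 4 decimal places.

First-step conditioning: h[0] = 0; for i ≠ 0, h[i] = 1 + Σ_k P[i][k]·h[k].
  h[1] = 1 + 1/8·h[1] + 1/8·h[2] + 3/8·h[3]
  h[2] = 1 + 1/4·h[1] + 1/8·h[2] + 1/4·h[3]
  h[3] = 1 + 1/8·h[1] + 1/4·h[2] + 1/8·h[3]
Solving the 3×3 linear system over states ≠ 0 gives exactly h = [0, 324/133, 328/133, 292/133] (h[0] = 0 is the target).

h = [0.0000, 2.4361, 2.4662, 2.1955]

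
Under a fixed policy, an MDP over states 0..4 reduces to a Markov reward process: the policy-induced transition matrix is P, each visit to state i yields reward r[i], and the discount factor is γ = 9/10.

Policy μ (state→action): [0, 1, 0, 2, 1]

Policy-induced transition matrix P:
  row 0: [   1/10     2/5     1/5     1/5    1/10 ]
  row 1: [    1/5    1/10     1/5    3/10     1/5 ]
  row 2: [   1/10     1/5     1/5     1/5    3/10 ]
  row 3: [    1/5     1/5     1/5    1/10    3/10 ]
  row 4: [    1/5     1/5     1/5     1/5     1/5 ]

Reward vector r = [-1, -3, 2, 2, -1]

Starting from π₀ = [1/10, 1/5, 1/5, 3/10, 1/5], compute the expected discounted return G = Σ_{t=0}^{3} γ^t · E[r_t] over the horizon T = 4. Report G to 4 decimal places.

t=0: π = [0.1000, 0.2000, 0.2000, 0.3000, 0.2000], E[r] = 0.1000, γ^t·E[r] = 0.100000, running G = 0.100000
t=1: π = [0.1700, 0.2000, 0.2000, 0.1900, 0.2400], E[r] = -0.2300, γ^t·E[r] = -0.207000, running G = -0.107000
t=2: π = [0.1630, 0.2140, 0.2000, 0.2010, 0.2220], E[r] = -0.2250, γ^t·E[r] = -0.182250, running G = -0.289250
t=3: π = [0.1637, 0.2112, 0.2000, 0.2013, 0.2238], E[r] = -0.2185, γ^t·E[r] = -0.159287, running G = -0.448537

G = -0.4485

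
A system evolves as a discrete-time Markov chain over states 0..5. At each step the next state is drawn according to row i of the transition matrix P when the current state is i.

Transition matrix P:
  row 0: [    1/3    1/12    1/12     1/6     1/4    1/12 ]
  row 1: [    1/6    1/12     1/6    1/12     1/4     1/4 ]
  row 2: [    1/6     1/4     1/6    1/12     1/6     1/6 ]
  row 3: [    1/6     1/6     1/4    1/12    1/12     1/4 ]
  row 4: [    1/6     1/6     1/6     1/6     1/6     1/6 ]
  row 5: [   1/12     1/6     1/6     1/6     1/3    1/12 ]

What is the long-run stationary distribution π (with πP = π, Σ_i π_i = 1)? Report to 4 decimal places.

π = [0.1839, 0.1522, 0.1622, 0.1297, 0.2108, 0.1614]

Balance equations π_j = Σ_i π_i·P[i][j]:
  π_0 = 1/3·π_0 + 1/6·π_1 + 1/6·π_2 + 1/6·π_3 + 1/6·π_4 + 1/12·π_5
  π_1 = 1/12·π_0 + 1/12·π_1 + 1/4·π_2 + 1/6·π_3 + 1/6·π_4 + 1/6·π_5
  π_2 = 1/12·π_0 + 1/6·π_1 + 1/6·π_2 + 1/4·π_3 + 1/6·π_4 + 1/6·π_5
  π_3 = 1/6·π_0 + 1/12·π_1 + 1/12·π_2 + 1/12·π_3 + 1/6·π_4 + 1/6·π_5
  π_4 = 1/4·π_0 + 1/4·π_1 + 1/6·π_2 + 1/12·π_3 + 1/6·π_4 + 1/3·π_5
  normalize: π_0 + π_1 + π_2 + π_3 + π_4 + π_5 = 1
Solving the linear system gives exactly π = [24203/131637, 20032/131637, 7115/43879, 17069/131637, 9248/43879, 21244/131637].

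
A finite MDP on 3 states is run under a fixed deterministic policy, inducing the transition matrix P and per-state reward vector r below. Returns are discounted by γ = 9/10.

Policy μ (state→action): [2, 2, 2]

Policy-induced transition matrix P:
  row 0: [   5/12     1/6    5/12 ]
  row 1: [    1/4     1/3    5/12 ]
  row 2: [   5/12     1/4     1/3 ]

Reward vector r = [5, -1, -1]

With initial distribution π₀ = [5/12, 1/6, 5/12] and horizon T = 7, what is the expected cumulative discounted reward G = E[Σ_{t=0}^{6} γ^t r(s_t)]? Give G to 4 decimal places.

G = 6.8936

t=0: π = [0.4167, 0.1667, 0.4167], E[r] = 1.5000, γ^t·E[r] = 1.500000, running G = 1.500000
t=1: π = [0.3889, 0.2292, 0.3819], E[r] = 1.3333, γ^t·E[r] = 1.200000, running G = 2.700000
t=2: π = [0.3785, 0.2367, 0.3848], E[r] = 1.2708, γ^t·E[r] = 1.029375, running G = 3.729375
t=3: π = [0.3772, 0.2382, 0.3846], E[r] = 1.2633, γ^t·E[r] = 0.920953, running G = 4.650328
t=4: π = [0.3770, 0.2384, 0.3846], E[r] = 1.2618, γ^t·E[r] = 0.827877, running G = 5.478205
t=5: π = [0.3769, 0.2385, 0.3846], E[r] = 1.2616, γ^t·E[r] = 0.744954, running G = 6.223159
t=6: π = [0.3769, 0.2385, 0.3846], E[r] = 1.2615, γ^t·E[r] = 0.670437, running G = 6.893596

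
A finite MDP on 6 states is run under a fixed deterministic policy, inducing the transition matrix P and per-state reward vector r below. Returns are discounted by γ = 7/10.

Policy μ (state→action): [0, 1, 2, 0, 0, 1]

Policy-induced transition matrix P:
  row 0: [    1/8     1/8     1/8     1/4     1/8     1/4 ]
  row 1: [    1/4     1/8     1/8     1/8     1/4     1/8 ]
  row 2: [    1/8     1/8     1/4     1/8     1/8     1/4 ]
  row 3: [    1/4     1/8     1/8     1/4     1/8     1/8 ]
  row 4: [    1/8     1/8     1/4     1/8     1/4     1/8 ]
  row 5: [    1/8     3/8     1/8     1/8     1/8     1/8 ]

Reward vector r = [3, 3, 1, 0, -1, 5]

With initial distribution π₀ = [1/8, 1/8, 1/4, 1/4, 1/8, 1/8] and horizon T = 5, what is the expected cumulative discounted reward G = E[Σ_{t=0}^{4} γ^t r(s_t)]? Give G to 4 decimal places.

G = 4.7743

t=0: π = [0.1250, 0.1250, 0.2500, 0.2500, 0.1250, 0.1250], E[r] = 1.5000, γ^t·E[r] = 1.500000, running G = 1.500000
t=1: π = [0.1719, 0.1563, 0.1719, 0.1719, 0.1563, 0.1719], E[r] = 1.8594, γ^t·E[r] = 1.301563, running G = 2.801563
t=2: π = [0.1660, 0.1680, 0.1660, 0.1680, 0.1641, 0.1680], E[r] = 1.8438, γ^t·E[r] = 0.903438, running G = 3.705000
t=3: π = [0.1670, 0.1670, 0.1663, 0.1667, 0.1665, 0.1665], E[r] = 1.8342, γ^t·E[r] = 0.629140, running G = 4.334140
t=4: π = [0.1667, 0.1666, 0.1666, 0.1667, 0.1667, 0.1667], E[r] = 1.8332, γ^t·E[r] = 0.440156, running G = 4.774297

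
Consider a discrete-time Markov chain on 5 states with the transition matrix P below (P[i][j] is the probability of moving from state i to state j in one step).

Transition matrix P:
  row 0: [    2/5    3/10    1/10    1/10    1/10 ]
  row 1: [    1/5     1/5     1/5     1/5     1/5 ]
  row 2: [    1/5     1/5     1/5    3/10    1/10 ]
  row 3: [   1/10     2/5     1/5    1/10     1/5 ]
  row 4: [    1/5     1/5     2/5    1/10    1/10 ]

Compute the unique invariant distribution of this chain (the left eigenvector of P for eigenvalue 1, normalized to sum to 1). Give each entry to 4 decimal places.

Balance equations π_j = Σ_i π_i·P[i][j]:
  π_0 = 2/5·π_0 + 1/5·π_1 + 1/5·π_2 + 1/10·π_3 + 1/5·π_4
  π_1 = 3/10·π_0 + 1/5·π_1 + 1/5·π_2 + 2/5·π_3 + 1/5·π_4
  π_2 = 1/10·π_0 + 1/5·π_1 + 1/5·π_2 + 1/5·π_3 + 2/5·π_4
  π_3 = 1/10·π_0 + 1/5·π_1 + 3/10·π_2 + 1/10·π_3 + 1/10·π_4
  normalize: π_0 + π_1 + π_2 + π_3 + π_4 = 1
Solving the linear system gives exactly π = [558/2435, 624/2435, 1001/4870, 406/2435, 693/4870].

π = [0.2292, 0.2563, 0.2055, 0.1667, 0.1423]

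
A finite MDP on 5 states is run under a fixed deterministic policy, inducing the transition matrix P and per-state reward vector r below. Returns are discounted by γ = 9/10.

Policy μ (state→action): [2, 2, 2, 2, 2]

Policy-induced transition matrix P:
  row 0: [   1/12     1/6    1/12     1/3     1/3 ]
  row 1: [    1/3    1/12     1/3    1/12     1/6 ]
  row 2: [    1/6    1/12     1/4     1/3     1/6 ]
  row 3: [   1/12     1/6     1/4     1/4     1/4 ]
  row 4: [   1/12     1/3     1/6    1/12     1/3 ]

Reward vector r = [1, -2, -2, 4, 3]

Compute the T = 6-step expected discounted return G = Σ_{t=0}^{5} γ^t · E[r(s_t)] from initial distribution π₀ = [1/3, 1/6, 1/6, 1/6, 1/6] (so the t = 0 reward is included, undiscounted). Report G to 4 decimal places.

G = 4.4803

t=0: π = [0.3333, 0.1667, 0.1667, 0.1667, 0.1667], E[r] = 0.8333, γ^t·E[r] = 0.833333, running G = 0.833333
t=1: π = [0.1389, 0.1667, 0.1944, 0.2361, 0.2639], E[r] = 1.1528, γ^t·E[r] = 1.037500, running G = 1.870833
t=2: π = [0.1412, 0.1806, 0.2188, 0.2060, 0.2535], E[r] = 0.9271, γ^t·E[r] = 0.750938, running G = 2.621771
t=3: π = [0.1467, 0.1756, 0.2204, 0.2077, 0.2496], E[r] = 0.9341, γ^t·E[r] = 0.680977, running G = 3.302747
t=4: π = [0.1456, 0.1753, 0.2194, 0.2097, 0.2500], E[r] = 0.9452, γ^t·E[r] = 0.620172, running G = 3.922919
t=5: π = [0.1454, 0.1754, 0.2195, 0.2095, 0.2501], E[r] = 0.9439, γ^t·E[r] = 0.557370, running G = 4.480289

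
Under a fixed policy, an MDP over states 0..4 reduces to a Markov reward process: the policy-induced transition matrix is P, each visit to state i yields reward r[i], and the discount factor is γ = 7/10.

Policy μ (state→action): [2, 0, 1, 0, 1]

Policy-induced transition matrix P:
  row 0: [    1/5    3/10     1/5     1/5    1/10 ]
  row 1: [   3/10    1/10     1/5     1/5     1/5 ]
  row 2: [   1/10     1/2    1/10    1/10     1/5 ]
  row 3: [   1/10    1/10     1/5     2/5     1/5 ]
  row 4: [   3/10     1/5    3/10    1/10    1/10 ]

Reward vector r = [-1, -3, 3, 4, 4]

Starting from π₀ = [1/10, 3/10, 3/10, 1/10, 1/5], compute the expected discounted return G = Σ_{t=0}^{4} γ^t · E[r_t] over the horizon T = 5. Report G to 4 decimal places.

G = 2.9790

t=0: π = [0.1000, 0.3000, 0.3000, 0.1000, 0.2000], E[r] = 1.1000, γ^t·E[r] = 1.100000, running G = 1.100000
t=1: π = [0.2100, 0.2600, 0.1900, 0.1700, 0.1700], E[r] = 0.9400, γ^t·E[r] = 0.658000, running G = 1.758000
t=2: π = [0.2070, 0.2350, 0.1980, 0.1980, 0.1620], E[r] = 1.1220, γ^t·E[r] = 0.549780, running G = 2.307780
t=3: π = [0.2001, 0.2368, 0.1964, 0.2036, 0.1631], E[r] = 1.1455, γ^t·E[r] = 0.392907, running G = 2.700687
t=4: π = [0.2000, 0.2349, 0.1967, 0.2048, 0.1637], E[r] = 1.1592, γ^t·E[r] = 0.278312, running G = 2.978998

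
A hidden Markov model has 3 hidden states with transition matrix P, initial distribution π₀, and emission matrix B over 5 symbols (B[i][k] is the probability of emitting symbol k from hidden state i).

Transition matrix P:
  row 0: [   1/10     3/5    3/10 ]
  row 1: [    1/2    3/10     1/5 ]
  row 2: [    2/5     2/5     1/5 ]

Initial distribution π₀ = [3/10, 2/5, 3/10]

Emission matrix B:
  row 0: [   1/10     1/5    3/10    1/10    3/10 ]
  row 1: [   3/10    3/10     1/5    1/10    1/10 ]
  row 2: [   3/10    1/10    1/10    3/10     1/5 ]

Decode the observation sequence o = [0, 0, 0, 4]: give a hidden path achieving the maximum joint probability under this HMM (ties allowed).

t=0: δ = [3.000e-02, 1.200e-01, 9.000e-02]  (obs o_0=0)
t=1: δ = [6.000e-03, 1.080e-02, 7.200e-03]  ψ = [1, 1, 1]  (obs o_1=0)
t=2: δ = [5.400e-04, 1.080e-03, 6.480e-04]  ψ = [1, 0, 1]  (obs o_2=0)
t=3: δ = [1.620e-04, 3.240e-05, 4.320e-05]  ψ = [1, 0, 1]  (obs o_3=4)
backtrack: best end state = 0; path = [1, 0, 1, 0]

path = [1, 0, 1, 0]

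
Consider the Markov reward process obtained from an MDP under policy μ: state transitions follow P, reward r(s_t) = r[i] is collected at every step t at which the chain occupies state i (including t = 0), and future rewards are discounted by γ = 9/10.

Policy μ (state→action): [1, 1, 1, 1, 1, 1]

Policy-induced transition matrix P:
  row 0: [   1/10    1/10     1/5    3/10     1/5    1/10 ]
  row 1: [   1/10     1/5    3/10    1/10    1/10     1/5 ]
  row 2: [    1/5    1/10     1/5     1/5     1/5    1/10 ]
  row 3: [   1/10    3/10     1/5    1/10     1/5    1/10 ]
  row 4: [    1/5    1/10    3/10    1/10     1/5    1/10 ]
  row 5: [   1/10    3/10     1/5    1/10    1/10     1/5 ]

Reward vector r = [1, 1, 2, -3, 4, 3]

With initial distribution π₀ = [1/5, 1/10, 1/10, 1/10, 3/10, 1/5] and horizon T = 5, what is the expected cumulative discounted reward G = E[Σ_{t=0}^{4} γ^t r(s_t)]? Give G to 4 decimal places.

t=0: π = [0.2000, 0.1000, 0.1000, 0.1000, 0.3000, 0.2000], E[r] = 2.0000, γ^t·E[r] = 2.000000, running G = 2.000000
t=1: π = [0.1400, 0.1700, 0.2400, 0.1500, 0.1700, 0.1300], E[r] = 1.4100, γ^t·E[r] = 1.269000, running G = 3.269000
t=2: π = [0.1410, 0.1730, 0.2340, 0.1520, 0.1700, 0.1300], E[r] = 1.3960, γ^t·E[r] = 1.130760, running G = 4.399760
t=3: π = [0.1404, 0.1737, 0.2343, 0.1516, 0.1697, 0.1303], E[r] = 1.3976, γ^t·E[r] = 1.018850, running G = 5.418610
t=4: π = [0.1404, 0.1738, 0.2343, 0.1515, 0.1696, 0.1304], E[r] = 1.3979, γ^t·E[r] = 0.917162, running G = 6.335773

G = 6.3358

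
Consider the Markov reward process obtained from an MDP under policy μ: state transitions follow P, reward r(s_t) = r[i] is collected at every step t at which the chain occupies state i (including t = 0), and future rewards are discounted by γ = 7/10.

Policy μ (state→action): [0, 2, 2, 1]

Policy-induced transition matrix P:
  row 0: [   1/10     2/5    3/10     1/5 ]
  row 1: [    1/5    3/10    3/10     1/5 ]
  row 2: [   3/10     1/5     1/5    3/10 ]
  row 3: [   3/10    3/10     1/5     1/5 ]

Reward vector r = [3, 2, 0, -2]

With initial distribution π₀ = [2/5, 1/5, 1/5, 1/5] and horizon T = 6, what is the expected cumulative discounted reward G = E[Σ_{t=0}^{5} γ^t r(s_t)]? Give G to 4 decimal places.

G = 2.7776

t=0: π = [0.4000, 0.2000, 0.2000, 0.2000], E[r] = 1.2000, γ^t·E[r] = 1.200000, running G = 1.200000
t=1: π = [0.2000, 0.3200, 0.2600, 0.2200], E[r] = 0.8000, γ^t·E[r] = 0.560000, running G = 1.760000
t=2: π = [0.2280, 0.2940, 0.2520, 0.2260], E[r] = 0.8200, γ^t·E[r] = 0.401800, running G = 2.161800
t=3: π = [0.2250, 0.2976, 0.2522, 0.2252], E[r] = 0.8198, γ^t·E[r] = 0.281191, running G = 2.442991
t=4: π = [0.2252, 0.2973, 0.2523, 0.2252], E[r] = 0.8198, γ^t·E[r] = 0.196844, running G = 2.639835
t=5: π = [0.2252, 0.2973, 0.2523, 0.2252], E[r] = 0.8198, γ^t·E[r] = 0.137786, running G = 2.777621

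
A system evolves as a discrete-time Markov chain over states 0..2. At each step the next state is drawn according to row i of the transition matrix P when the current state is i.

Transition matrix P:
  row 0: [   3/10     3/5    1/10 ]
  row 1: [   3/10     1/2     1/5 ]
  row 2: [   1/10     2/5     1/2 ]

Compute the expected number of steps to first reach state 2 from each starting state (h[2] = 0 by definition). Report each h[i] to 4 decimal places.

First-step conditioning: h[2] = 0; for i ≠ 2, h[i] = 1 + Σ_k P[i][k]·h[k].
  h[0] = 1 + 3/10·h[0] + 3/5·h[1]
  h[1] = 1 + 3/10·h[0] + 1/2·h[1]
Solving the 2×2 linear system over states ≠ 2 gives exactly h = [110/17, 100/17, 0] (h[2] = 0 is the target).

h = [6.4706, 5.8824, 0.0000]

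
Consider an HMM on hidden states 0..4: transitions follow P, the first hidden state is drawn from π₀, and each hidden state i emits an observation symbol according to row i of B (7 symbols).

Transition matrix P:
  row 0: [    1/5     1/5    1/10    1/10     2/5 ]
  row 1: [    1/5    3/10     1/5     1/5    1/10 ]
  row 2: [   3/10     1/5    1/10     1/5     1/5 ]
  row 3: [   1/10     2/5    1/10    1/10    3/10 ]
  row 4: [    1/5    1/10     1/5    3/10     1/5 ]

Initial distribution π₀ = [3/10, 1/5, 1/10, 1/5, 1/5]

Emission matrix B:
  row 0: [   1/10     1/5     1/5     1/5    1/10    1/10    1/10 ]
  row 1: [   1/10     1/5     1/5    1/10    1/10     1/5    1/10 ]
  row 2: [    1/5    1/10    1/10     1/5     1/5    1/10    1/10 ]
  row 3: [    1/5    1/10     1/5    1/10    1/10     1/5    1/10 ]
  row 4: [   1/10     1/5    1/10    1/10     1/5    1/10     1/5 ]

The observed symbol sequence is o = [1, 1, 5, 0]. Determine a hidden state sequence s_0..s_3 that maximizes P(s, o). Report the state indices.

t=0: δ = [6.000e-02, 4.000e-02, 1.000e-02, 2.000e-02, 4.000e-02]  (obs o_0=1)
t=1: δ = [2.400e-03, 2.400e-03, 8.000e-04, 1.200e-03, 4.800e-03]  ψ = [0, 0, 1, 4, 0]  (obs o_1=1)
t=2: δ = [9.600e-05, 1.440e-04, 9.600e-05, 2.880e-04, 9.600e-05]  ψ = [4, 1, 4, 4, 0]  (obs o_2=5)
t=3: δ = [2.880e-06, 1.152e-05, 5.760e-06, 5.760e-06, 8.640e-06]  ψ = [1, 3, 1, 1, 3]  (obs o_3=0)
backtrack: best end state = 1; path = [0, 4, 3, 1]

path = [0, 4, 3, 1]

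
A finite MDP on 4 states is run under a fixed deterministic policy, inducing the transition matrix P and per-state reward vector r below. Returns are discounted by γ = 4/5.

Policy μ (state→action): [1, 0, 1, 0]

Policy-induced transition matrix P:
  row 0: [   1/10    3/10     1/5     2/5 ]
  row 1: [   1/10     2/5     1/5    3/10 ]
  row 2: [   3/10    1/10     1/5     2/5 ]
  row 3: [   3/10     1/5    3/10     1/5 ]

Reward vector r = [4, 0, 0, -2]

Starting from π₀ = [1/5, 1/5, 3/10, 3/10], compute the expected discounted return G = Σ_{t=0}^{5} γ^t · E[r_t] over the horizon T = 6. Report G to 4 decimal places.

t=0: π = [0.2000, 0.2000, 0.3000, 0.3000], E[r] = 0.2000, γ^t·E[r] = 0.200000, running G = 0.200000
t=1: π = [0.2200, 0.2300, 0.2300, 0.3200], E[r] = 0.2400, γ^t·E[r] = 0.192000, running G = 0.392000
t=2: π = [0.2100, 0.2450, 0.2320, 0.3130], E[r] = 0.2140, γ^t·E[r] = 0.136960, running G = 0.528960
t=3: π = [0.2090, 0.2468, 0.2313, 0.3129], E[r] = 0.2102, γ^t·E[r] = 0.107622, running G = 0.636582
t=4: π = [0.2088, 0.2471, 0.2313, 0.3127], E[r] = 0.2099, γ^t·E[r] = 0.085967, running G = 0.722549
t=5: π = [0.2088, 0.2472, 0.2313, 0.3127], E[r] = 0.2097, γ^t·E[r] = 0.068730, running G = 0.791279

G = 0.7913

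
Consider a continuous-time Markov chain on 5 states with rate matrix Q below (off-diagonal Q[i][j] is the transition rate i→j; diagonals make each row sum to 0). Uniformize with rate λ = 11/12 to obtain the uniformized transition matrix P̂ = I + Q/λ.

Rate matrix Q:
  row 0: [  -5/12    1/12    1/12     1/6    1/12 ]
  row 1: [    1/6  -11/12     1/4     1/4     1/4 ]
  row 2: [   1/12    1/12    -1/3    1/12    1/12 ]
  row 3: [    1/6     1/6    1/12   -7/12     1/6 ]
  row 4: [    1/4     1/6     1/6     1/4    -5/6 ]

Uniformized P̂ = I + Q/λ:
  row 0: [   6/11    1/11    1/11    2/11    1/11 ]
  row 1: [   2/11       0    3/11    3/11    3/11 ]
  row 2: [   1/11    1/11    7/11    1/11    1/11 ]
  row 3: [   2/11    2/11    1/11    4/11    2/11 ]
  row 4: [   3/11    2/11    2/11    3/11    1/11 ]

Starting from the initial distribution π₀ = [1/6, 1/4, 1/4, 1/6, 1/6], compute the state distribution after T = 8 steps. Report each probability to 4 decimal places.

π = [0.2656, 0.1125, 0.2715, 0.2191, 0.1313]

t=0: π = [0.1667, 0.2500, 0.2500, 0.1667, 0.1667]
t=1: π = [0.2348, 0.0985, 0.2879, 0.2273, 0.1515]
t=2: π = [0.2548, 0.1164, 0.2796, 0.2197, 0.1295]
t=3: π = [0.2608, 0.1121, 0.2764, 0.2187, 0.1320]
t=4: π = [0.2635, 0.1126, 0.2740, 0.2186, 0.1312]
t=5: π = [0.2647, 0.1125, 0.2728, 0.2188, 0.1313]
t=6: π = [0.2652, 0.1125, 0.2721, 0.2190, 0.1313]
t=7: π = [0.2655, 0.1125, 0.2717, 0.2191, 0.1313]
t=8: π = [0.2656, 0.1125, 0.2715, 0.2191, 0.1313]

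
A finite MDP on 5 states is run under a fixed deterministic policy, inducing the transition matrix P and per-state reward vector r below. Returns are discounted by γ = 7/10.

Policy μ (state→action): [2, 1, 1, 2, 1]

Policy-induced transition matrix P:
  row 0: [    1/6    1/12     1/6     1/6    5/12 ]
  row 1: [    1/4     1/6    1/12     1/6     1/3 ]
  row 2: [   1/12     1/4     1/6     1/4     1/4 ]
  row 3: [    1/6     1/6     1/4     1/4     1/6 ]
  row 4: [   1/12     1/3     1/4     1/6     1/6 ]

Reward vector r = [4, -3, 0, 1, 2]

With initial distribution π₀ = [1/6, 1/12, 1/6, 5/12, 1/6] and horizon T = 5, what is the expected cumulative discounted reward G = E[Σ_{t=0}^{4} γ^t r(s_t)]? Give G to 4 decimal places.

t=0: π = [0.1667, 0.0833, 0.1667, 0.4167, 0.1667], E[r] = 1.1667, γ^t·E[r] = 1.166667, running G = 1.166667
t=1: π = [0.1458, 0.1944, 0.2083, 0.2153, 0.2361], E[r] = 0.6875, γ^t·E[r] = 0.481250, running G = 1.647917
t=2: π = [0.1458, 0.2112, 0.1881, 0.2020, 0.2529], E[r] = 0.6574, γ^t·E[r] = 0.322130, running G = 1.970046
t=3: π = [0.1475, 0.2123, 0.1870, 0.1992, 0.2540], E[r] = 0.6603, γ^t·E[r] = 0.226467, running G = 2.196513
t=4: π = [0.1476, 0.2123, 0.1867, 0.1988, 0.2545], E[r] = 0.6615, γ^t·E[r] = 0.158819, running G = 2.355332

G = 2.3553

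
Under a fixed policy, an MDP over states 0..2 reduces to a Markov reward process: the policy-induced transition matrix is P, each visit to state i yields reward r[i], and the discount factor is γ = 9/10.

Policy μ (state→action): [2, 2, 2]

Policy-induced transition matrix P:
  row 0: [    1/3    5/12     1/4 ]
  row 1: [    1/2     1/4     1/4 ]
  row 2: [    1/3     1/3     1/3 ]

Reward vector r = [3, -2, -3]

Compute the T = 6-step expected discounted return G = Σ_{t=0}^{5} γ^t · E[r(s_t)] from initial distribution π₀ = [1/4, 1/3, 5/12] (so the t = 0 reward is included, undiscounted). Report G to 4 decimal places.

t=0: π = [0.2500, 0.3333, 0.4167], E[r] = -1.1667, γ^t·E[r] = -1.166667, running G = -1.166667
t=1: π = [0.3889, 0.3264, 0.2847], E[r] = -0.3403, γ^t·E[r] = -0.306250, running G = -1.472917
t=2: π = [0.3877, 0.3385, 0.2737], E[r] = -0.3351, γ^t·E[r] = -0.271406, running G = -1.744323
t=3: π = [0.3898, 0.3374, 0.2728], E[r] = -0.3240, γ^t·E[r] = -0.236215, running G = -1.980538
t=4: π = [0.3896, 0.3377, 0.2727], E[r] = -0.3249, γ^t·E[r] = -0.213150, running G = -2.193687
t=5: π = [0.3896, 0.3377, 0.2727], E[r] = -0.3246, γ^t·E[r] = -0.191702, running G = -2.385390

G = -2.3854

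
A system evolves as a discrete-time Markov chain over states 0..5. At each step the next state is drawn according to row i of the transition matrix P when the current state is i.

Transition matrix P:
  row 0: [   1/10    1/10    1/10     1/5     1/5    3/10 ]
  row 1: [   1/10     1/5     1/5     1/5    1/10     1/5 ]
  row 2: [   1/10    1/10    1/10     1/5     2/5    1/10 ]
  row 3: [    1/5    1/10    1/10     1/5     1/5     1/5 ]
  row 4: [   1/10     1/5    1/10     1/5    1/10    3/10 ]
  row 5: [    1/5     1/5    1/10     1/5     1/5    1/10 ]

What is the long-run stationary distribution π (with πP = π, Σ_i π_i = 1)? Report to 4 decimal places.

π = [0.1401, 0.1544, 0.1154, 0.2000, 0.1888, 0.2012]

Balance equations π_j = Σ_i π_i·P[i][j]:
  π_0 = 1/10·π_0 + 1/10·π_1 + 1/10·π_2 + 1/5·π_3 + 1/10·π_4 + 1/5·π_5
  π_1 = 1/10·π_0 + 1/5·π_1 + 1/10·π_2 + 1/10·π_3 + 1/5·π_4 + 1/5·π_5
  π_2 = 1/10·π_0 + 1/5·π_1 + 1/10·π_2 + 1/10·π_3 + 1/10·π_4 + 1/10·π_5
  π_3 = 1/5·π_0 + 1/5·π_1 + 1/5·π_2 + 1/5·π_3 + 1/5·π_4 + 1/5·π_5
  π_4 = 1/5·π_0 + 1/10·π_1 + 2/5·π_2 + 1/5·π_3 + 1/10·π_4 + 1/5·π_5
  normalize: π_0 + π_1 + π_2 + π_3 + π_4 + π_5 = 1
Solving the linear system gives exactly π = [8483/60540, 935/6054, 6989/60540, 1/5, 2857/15135, 6091/30270].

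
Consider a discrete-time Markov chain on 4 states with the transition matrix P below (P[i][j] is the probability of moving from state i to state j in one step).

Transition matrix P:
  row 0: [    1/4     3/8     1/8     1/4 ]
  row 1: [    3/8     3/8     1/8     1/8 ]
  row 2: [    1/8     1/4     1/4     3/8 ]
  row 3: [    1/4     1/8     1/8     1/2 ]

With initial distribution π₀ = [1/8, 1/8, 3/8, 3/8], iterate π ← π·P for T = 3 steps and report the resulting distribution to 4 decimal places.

t=0: π = [0.1250, 0.1250, 0.3750, 0.3750]
t=1: π = [0.2188, 0.2344, 0.1719, 0.3750]
t=2: π = [0.2578, 0.2598, 0.1465, 0.3359]
t=3: π = [0.2642, 0.2727, 0.1433, 0.3198]

π = [0.2642, 0.2727, 0.1433, 0.3198]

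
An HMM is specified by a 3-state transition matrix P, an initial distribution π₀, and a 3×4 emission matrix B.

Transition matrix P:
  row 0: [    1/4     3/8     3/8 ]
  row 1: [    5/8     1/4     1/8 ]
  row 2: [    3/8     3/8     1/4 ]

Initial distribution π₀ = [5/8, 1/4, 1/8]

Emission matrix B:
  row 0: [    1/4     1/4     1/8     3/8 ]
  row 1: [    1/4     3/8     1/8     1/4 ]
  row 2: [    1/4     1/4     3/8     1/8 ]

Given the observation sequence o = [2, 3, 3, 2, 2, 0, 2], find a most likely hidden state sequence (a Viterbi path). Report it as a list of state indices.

path = [0, 1, 0, 2, 2, 0, 2]

t=0: δ = [7.812e-02, 3.125e-02, 4.688e-02]  (obs o_0=2)
t=1: δ = [7.324e-03, 7.324e-03, 3.662e-03]  ψ = [0, 0, 0]  (obs o_1=3)
t=2: δ = [1.717e-03, 6.866e-04, 3.433e-04]  ψ = [1, 0, 0]  (obs o_2=3)
t=3: δ = [5.364e-05, 8.047e-05, 2.414e-04]  ψ = [0, 0, 0]  (obs o_3=2)
t=4: δ = [1.132e-05, 1.132e-05, 2.263e-05]  ψ = [2, 2, 2]  (obs o_4=2)
t=5: δ = [2.122e-06, 2.122e-06, 1.414e-06]  ψ = [2, 2, 2]  (obs o_5=0)
t=6: δ = [1.658e-07, 9.945e-08, 2.984e-07]  ψ = [1, 0, 0]  (obs o_6=2)
backtrack: best end state = 2; path = [0, 1, 0, 2, 2, 0, 2]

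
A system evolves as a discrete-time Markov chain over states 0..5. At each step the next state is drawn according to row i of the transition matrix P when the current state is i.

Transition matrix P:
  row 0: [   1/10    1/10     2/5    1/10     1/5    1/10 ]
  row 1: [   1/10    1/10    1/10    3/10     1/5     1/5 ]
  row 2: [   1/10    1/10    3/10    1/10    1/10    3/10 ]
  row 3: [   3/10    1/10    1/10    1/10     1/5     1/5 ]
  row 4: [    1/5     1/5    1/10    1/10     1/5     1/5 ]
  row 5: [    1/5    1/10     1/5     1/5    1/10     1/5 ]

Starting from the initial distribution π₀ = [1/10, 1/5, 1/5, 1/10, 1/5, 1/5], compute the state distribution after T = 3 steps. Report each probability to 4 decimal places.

π = [0.1653, 0.1160, 0.2124, 0.1435, 0.1590, 0.2038]

t=0: π = [0.1000, 0.2000, 0.2000, 0.1000, 0.2000, 0.2000]
t=1: π = [0.1600, 0.1200, 0.1900, 0.1600, 0.1600, 0.2100]
t=2: π = [0.1690, 0.1160, 0.2070, 0.1450, 0.1600, 0.2030]
t=3: π = [0.1653, 0.1160, 0.2124, 0.1435, 0.1590, 0.2038]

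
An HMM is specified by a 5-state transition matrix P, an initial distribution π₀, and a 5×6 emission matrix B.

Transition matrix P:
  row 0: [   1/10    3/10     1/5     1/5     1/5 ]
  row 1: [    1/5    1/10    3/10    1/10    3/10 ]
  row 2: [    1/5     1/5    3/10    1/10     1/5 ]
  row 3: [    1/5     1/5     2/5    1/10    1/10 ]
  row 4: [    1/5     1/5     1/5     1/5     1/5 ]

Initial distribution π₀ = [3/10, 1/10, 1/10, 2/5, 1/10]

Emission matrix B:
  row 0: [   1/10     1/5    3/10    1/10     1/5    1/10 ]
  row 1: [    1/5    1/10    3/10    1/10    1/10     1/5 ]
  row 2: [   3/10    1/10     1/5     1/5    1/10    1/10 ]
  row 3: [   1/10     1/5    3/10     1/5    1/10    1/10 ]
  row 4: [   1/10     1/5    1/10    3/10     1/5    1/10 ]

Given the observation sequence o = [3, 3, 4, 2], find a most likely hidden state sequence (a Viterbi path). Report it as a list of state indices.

path = [3, 2, 0, 1]

t=0: δ = [3.000e-02, 1.000e-02, 2.000e-02, 8.000e-02, 3.000e-02]  (obs o_0=3)
t=1: δ = [1.600e-03, 1.600e-03, 6.400e-03, 1.600e-03, 2.400e-03]  ψ = [3, 3, 3, 3, 3]  (obs o_1=3)
t=2: δ = [2.560e-04, 1.280e-04, 1.920e-04, 6.400e-05, 2.560e-04]  ψ = [2, 2, 2, 2, 2]  (obs o_2=4)
t=3: δ = [1.536e-05, 2.304e-05, 1.152e-05, 1.536e-05, 5.120e-06]  ψ = [4, 0, 2, 0, 0]  (obs o_3=2)
backtrack: best end state = 1; path = [3, 2, 0, 1]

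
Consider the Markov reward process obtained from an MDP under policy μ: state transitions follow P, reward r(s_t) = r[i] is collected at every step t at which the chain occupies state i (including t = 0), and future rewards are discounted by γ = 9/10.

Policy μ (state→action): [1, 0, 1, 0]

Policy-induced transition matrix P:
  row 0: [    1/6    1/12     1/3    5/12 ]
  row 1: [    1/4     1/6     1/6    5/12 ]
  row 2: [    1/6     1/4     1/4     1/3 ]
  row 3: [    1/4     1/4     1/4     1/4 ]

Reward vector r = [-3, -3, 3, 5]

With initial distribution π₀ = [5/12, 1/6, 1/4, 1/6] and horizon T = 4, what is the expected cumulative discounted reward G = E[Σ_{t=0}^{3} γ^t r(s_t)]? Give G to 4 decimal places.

t=0: π = [0.4167, 0.1667, 0.2500, 0.1667], E[r] = -0.1667, γ^t·E[r] = -0.166667, running G = -0.166667
t=1: π = [0.1944, 0.1667, 0.2708, 0.3681], E[r] = 1.5694, γ^t·E[r] = 1.412500, running G = 1.245833
t=2: π = [0.2112, 0.2037, 0.2523, 0.3328], E[r] = 1.1759, γ^t·E[r] = 0.952500, running G = 2.198333
t=3: π = [0.2114, 0.1978, 0.2506, 0.3402], E[r] = 1.2252, γ^t·E[r] = 0.893180, running G = 3.091513

G = 3.0915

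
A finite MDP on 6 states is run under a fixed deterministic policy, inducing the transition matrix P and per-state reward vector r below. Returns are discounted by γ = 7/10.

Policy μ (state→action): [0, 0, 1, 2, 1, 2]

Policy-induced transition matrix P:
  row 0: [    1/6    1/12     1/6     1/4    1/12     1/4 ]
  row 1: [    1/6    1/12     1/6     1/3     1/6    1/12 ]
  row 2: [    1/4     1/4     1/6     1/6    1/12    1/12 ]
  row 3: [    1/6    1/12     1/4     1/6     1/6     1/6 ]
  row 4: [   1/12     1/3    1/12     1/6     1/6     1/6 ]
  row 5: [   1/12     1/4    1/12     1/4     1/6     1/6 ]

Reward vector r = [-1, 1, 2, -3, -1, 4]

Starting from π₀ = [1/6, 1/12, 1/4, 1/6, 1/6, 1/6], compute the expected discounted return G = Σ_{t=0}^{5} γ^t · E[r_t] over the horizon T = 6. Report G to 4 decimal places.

G = 0.7196

t=0: π = [0.1667, 0.0833, 0.2500, 0.1667, 0.1667, 0.1667], E[r] = 0.4167, γ^t·E[r] = 0.416667, running G = 0.416667
t=1: π = [0.1597, 0.1944, 0.1528, 0.2083, 0.1319, 0.1528], E[r] = 0.1944, γ^t·E[r] = 0.136111, running G = 0.552778
t=2: π = [0.1557, 0.1672, 0.1603, 0.2251, 0.1406, 0.1510], E[r] = 0.1204, γ^t·E[r] = 0.058981, running G = 0.611759
t=3: π = [0.1557, 0.1704, 0.1611, 0.2201, 0.1403, 0.1523], E[r] = 0.1456, γ^t·E[r] = 0.049955, running G = 0.661714
t=4: π = [0.1557, 0.1707, 0.1606, 0.2207, 0.1403, 0.1520], E[r] = 0.1418, γ^t·E[r] = 0.034046, running G = 0.695760
t=5: π = [0.1557, 0.1705, 0.1607, 0.2208, 0.1403, 0.1520], E[r] = 0.1418, γ^t·E[r] = 0.023831, running G = 0.719591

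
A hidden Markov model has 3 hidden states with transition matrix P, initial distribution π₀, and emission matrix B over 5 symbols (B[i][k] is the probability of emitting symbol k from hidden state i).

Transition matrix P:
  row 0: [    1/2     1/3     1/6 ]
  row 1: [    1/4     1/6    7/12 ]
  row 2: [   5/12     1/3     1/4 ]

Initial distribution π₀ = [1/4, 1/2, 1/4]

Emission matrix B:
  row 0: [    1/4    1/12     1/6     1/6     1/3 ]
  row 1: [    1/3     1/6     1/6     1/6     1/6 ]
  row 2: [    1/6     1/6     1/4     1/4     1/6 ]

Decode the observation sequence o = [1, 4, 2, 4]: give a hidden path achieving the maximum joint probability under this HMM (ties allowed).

path = [1, 0, 0, 0]

t=0: δ = [2.083e-02, 8.333e-02, 4.167e-02]  (obs o_0=1)
t=1: δ = [6.944e-03, 2.315e-03, 8.102e-03]  ψ = [1, 1, 1]  (obs o_1=4)
t=2: δ = [5.787e-04, 4.501e-04, 5.064e-04]  ψ = [0, 2, 2]  (obs o_2=2)
t=3: δ = [9.645e-05, 3.215e-05, 4.376e-05]  ψ = [0, 0, 1]  (obs o_3=4)
backtrack: best end state = 0; path = [1, 0, 0, 0]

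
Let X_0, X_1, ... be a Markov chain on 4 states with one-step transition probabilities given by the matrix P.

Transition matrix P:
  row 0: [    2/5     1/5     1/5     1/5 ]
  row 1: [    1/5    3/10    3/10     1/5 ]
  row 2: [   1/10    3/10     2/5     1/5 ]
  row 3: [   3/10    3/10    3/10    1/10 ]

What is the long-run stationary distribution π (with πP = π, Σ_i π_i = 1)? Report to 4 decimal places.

Balance equations π_j = Σ_i π_i·P[i][j]:
  π_0 = 2/5·π_0 + 1/5·π_1 + 1/10·π_2 + 3/10·π_3
  π_1 = 1/5·π_0 + 3/10·π_1 + 3/10·π_2 + 3/10·π_3
  π_2 = 1/5·π_0 + 3/10·π_1 + 2/5·π_2 + 3/10·π_3
  normalize: π_0 + π_1 + π_2 + π_3 = 1
Solving the linear system gives exactly π = [183/781, 216/781, 240/781, 2/11].

π = [0.2343, 0.2766, 0.3073, 0.1818]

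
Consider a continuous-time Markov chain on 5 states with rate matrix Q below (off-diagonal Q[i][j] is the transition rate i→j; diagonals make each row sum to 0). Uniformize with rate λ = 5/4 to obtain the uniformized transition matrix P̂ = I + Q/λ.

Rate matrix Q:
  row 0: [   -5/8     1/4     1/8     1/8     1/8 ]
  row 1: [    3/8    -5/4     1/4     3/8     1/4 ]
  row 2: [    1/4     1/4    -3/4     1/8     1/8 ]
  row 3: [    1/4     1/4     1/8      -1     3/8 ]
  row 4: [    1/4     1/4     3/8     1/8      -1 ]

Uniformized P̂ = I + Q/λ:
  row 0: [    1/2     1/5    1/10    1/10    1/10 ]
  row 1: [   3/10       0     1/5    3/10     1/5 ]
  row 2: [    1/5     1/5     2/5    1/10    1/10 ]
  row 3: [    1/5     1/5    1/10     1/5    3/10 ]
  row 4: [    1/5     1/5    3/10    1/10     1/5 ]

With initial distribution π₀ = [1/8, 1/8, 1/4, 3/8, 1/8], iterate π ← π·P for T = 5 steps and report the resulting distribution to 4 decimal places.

π = [0.3091, 0.1667, 0.2136, 0.1481, 0.1626]

t=0: π = [0.1250, 0.1250, 0.2500, 0.3750, 0.1250]
t=1: π = [0.2500, 0.1750, 0.2125, 0.1625, 0.2000]
t=2: π = [0.2925, 0.1650, 0.2213, 0.1513, 0.1700]
t=3: π = [0.3043, 0.1670, 0.2169, 0.1481, 0.1638]
t=4: π = [0.3080, 0.1666, 0.2145, 0.1482, 0.1627]
t=5: π = [0.3091, 0.1667, 0.2136, 0.1481, 0.1626]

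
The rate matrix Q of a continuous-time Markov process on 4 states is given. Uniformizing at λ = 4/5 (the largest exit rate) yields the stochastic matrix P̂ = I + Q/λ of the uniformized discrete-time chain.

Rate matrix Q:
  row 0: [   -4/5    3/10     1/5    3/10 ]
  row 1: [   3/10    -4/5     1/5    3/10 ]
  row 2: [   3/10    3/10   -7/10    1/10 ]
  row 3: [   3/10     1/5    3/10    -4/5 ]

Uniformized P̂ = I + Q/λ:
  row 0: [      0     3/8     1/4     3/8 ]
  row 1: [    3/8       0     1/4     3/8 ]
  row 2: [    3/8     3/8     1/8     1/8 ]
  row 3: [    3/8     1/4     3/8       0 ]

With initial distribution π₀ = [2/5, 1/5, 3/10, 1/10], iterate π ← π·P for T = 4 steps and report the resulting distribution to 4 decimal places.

π = [0.2752, 0.2491, 0.2479, 0.2278]

t=0: π = [0.4000, 0.2000, 0.3000, 0.1000]
t=1: π = [0.2250, 0.2875, 0.2250, 0.2625]
t=2: π = [0.2906, 0.2344, 0.2547, 0.2203]
t=3: π = [0.2660, 0.2596, 0.2457, 0.2287]
t=4: π = [0.2752, 0.2491, 0.2479, 0.2278]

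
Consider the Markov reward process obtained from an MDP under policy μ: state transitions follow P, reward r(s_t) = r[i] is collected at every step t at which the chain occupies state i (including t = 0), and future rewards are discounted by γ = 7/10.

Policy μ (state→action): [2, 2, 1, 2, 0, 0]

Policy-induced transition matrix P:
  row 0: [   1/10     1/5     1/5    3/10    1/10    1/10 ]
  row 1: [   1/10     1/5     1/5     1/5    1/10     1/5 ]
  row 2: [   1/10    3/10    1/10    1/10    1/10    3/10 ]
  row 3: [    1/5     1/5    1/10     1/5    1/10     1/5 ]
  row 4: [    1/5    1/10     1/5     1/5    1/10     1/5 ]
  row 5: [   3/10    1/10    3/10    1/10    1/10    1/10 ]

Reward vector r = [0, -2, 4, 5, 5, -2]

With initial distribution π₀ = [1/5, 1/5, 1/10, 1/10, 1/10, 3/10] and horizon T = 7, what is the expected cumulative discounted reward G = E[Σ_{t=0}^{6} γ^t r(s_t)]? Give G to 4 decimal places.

G = 3.3686

t=0: π = [0.2000, 0.2000, 0.1000, 0.1000, 0.1000, 0.3000], E[r] = 0.4000, γ^t·E[r] = 0.400000, running G = 0.400000
t=1: π = [0.1800, 0.1700, 0.2100, 0.1800, 0.1000, 0.1600], E[r] = 1.5800, γ^t·E[r] = 1.106000, running G = 1.506000
t=2: π = [0.1600, 0.1950, 0.1770, 0.1810, 0.1000, 0.1870], E[r] = 1.3490, γ^t·E[r] = 0.661010, running G = 2.167010
t=3: π = [0.1655, 0.1890, 0.1829, 0.1796, 0.1000, 0.1830], E[r] = 1.3856, γ^t·E[r] = 0.475261, running G = 2.642271
t=4: π = [0.1646, 0.1900, 0.1821, 0.1800, 0.1000, 0.1834], E[r] = 1.3811, γ^t·E[r] = 0.331612, running G = 2.973883
t=5: π = [0.1647, 0.1899, 0.1821, 0.1799, 0.1000, 0.1834], E[r] = 1.3816, γ^t·E[r] = 0.232201, running G = 3.206084
t=6: π = [0.1647, 0.1899, 0.1821, 0.1799, 0.1000, 0.1834], E[r] = 1.3816, γ^t·E[r] = 0.162538, running G = 3.368622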